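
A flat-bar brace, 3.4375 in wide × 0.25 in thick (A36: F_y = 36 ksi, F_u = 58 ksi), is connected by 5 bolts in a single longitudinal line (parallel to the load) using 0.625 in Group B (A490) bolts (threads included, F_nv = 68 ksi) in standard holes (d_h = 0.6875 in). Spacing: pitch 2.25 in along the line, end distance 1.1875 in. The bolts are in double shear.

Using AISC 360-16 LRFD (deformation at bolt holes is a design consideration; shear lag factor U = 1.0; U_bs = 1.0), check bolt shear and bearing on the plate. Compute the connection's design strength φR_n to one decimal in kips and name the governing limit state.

Bolt shear: A_b = π(0.625)²/4 = 0.3068 in². φR_n = 0.75 × 68 × 0.3068 × 5 × 2 = 156.5 kips.
Bearing (0.25 in plate, F_u = 58 ksi): end bolts L_c = 1.1875 − 0.6875/2 = 0.84375, R_n = min(1.2×0.84375×0.25×58, 2.4×0.625×0.25×58) = 14.681 kips/bolt; interior L_c = 2.25 − 0.6875 = 1.5625, R_n = 21.75 kips/bolt. φR_n = 0.75 × (1×14.681 + 4×21.75) = 76.3 kips.
Governing: min(156.5, 76.3) = 76.3 kips → bearing.

76.3 kips (bearing governs)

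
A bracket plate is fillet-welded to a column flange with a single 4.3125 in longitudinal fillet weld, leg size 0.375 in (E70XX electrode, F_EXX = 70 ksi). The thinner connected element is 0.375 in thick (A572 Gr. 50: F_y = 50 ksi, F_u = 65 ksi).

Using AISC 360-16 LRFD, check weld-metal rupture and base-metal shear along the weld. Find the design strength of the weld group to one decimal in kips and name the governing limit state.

36.0 kips (weld metal governs)

Weld metal: throat = 0.707×0.375 = 0.26513 in, L = 4.3125 in. φR_n = 0.75 × 0.6 × 70 × 0.26513 × 4.3125 = 36.0 kips.
Base metal shear (0.375 in plate): yield φR_n = 1.0×0.6×50×0.375×4.3125 = 48.5 kips; rupture φR_n = 0.75×0.6×65×0.375×4.3125 = 47.3 kips; take 47.3 kips (rupture).
Governing: min(36.0, 47.3) = 36.0 kips → weld metal.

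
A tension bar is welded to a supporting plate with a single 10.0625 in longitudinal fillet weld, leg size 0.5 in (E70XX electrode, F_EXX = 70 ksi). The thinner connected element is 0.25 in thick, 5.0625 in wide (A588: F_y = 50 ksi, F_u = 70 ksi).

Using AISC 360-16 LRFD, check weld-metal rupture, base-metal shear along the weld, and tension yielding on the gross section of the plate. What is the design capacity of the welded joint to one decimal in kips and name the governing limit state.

57.0 kips (gross-section yield governs)

Weld metal: throat = 0.707×0.5 = 0.3535 in, L = 10.0625 in. φR_n = 0.75 × 0.6 × 70 × 0.3535 × 10.0625 = 112.0 kips.
Base metal shear (0.25 in plate): yield φR_n = 1.0×0.6×50×0.25×10.0625 = 75.5 kips; rupture φR_n = 0.75×0.6×70×0.25×10.0625 = 79.2 kips; take 75.5 kips (yield).
Tension yield (gross): A_g = 5.0625×0.25 = 1.2656 in². φR_n = 0.90 × 50 × 1.2656 = 57.0 kips.
Governing: min(112.0, 75.5, 57.0) = 57.0 kips → gross-section yield.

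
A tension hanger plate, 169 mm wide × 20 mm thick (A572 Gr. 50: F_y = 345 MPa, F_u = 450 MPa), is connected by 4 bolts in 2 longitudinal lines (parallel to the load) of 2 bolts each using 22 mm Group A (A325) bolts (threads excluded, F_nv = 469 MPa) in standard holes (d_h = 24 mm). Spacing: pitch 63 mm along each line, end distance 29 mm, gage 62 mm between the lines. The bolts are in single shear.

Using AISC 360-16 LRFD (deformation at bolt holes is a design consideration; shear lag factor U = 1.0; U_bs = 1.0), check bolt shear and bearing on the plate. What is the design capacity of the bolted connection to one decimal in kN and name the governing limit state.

534.8 kN (bolt shear governs)

Bolt shear: A_b = π(22)²/4 = 380.13 mm². φR_n = 0.75 × 469 × 380.13 × 4 × 1 = 534.8 kN.
Bearing (20 mm plate, F_u = 450 MPa): end bolts L_c = 29 − 24/2 = 17, R_n = min(1.2×17×20×450, 2.4×22×20×450) = 183.6 kN/bolt; interior L_c = 63 − 24 = 39, R_n = 421.2 kN/bolt. φR_n = 0.75 × (2×183.6 + 2×421.2) = 907.2 kN.
Governing: min(534.8, 907.2) = 534.8 kN → bolt shear.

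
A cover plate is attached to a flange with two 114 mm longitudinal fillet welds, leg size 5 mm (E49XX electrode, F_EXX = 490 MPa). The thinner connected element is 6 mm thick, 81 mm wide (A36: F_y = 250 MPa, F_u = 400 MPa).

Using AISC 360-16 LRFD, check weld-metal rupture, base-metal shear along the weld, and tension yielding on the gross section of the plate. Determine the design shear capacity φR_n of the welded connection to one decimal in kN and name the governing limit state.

Weld metal: throat = 0.707×5 = 3.535 mm, L = 2×114 = 228 mm. φR_n = 0.75 × 0.6 × 490 × 3.535 × 228 = 177.7 kN.
Base metal shear (6 mm plate): yield φR_n = 1.0×0.6×250×6×228 = 205.2 kN; rupture φR_n = 0.75×0.6×400×6×228 = 246.2 kN; take 205.2 kN (yield).
Tension yield (gross): A_g = 81×6 = 486 mm². φR_n = 0.90 × 250 × 486 = 109.4 kN.
Governing: min(177.7, 205.2, 109.4) = 109.4 kN → gross-section yield.

109.4 kN (gross-section yield governs)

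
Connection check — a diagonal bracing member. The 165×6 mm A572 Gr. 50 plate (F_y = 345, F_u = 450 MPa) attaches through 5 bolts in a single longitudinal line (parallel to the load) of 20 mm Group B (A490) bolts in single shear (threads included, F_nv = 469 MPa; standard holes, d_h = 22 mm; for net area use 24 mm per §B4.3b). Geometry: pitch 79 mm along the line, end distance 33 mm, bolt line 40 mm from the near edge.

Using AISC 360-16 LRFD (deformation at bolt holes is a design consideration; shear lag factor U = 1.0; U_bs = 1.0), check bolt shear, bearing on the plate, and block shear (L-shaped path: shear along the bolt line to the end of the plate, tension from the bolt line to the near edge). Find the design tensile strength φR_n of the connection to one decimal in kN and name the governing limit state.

349.5 kN (block shear governs)

Bolt shear: A_b = π(20)²/4 = 314.16 mm². φR_n = 0.75 × 469 × 314.16 × 5 × 1 = 552.5 kN.
Bearing (6 mm plate, F_u = 450 MPa): end bolts L_c = 33 − 22/2 = 22, R_n = min(1.2×22×6×450, 2.4×20×6×450) = 71.28 kN/bolt; interior L_c = 79 − 22 = 57, R_n = 129.6 kN/bolt. φR_n = 0.75 × (1×71.28 + 4×129.6) = 442.3 kN.
Block shear: shear path 1×[33+4×79] = 1×349 mm, A_gv = 2094, A_nv = 1×(349 − 4.5×24)×6 = 1446 mm²; tension to near edge: (40 − 0.5×24)×6 = 168 mm². R_n = min(0.6×450×1446, 0.6×345×2094) + 1.0×450×168 = min(390.42, 433.46) + 75.6 = 466.02 kN. φR_n = 0.75 × 466.02 = 349.5 kN.
Governing: min(552.5, 442.3, 349.5) = 349.5 kN → block shear.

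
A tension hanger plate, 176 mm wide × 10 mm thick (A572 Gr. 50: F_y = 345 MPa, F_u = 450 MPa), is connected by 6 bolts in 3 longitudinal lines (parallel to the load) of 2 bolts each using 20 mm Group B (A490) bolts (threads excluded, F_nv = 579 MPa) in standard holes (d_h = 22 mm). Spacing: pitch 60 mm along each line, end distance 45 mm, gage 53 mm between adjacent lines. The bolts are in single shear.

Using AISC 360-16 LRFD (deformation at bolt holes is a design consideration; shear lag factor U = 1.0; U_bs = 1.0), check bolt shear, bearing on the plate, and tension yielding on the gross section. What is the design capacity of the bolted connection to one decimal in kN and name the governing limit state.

546.5 kN (gross-section yield governs)

Bolt shear: A_b = π(20)²/4 = 314.16 mm². φR_n = 0.75 × 579 × 314.16 × 6 × 1 = 818.5 kN.
Bearing (10 mm plate, F_u = 450 MPa): end bolts L_c = 45 − 22/2 = 34, R_n = min(1.2×34×10×450, 2.4×20×10×450) = 183.6 kN/bolt; interior L_c = 60 − 22 = 38, R_n = 205.2 kN/bolt. φR_n = 0.75 × (3×183.6 + 3×205.2) = 874.8 kN.
Tension yield (gross): A_g = 176×10 = 1760 mm². φR_n = 0.90 × 345 × 1760 = 546.5 kN.
Governing: min(818.5, 874.8, 546.5) = 546.5 kN → gross-section yield.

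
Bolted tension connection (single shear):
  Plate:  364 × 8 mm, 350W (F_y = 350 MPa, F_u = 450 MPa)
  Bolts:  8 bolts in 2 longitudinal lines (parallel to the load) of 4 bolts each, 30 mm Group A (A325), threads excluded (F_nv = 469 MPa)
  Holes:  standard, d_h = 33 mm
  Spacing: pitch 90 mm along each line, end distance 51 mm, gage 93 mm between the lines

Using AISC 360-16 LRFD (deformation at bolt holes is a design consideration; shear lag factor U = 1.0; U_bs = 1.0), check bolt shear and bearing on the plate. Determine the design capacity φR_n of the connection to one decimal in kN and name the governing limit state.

Bolt shear: A_b = π(30)²/4 = 706.86 mm². φR_n = 0.75 × 469 × 706.86 × 8 × 1 = 1989.1 kN.
Bearing (8 mm plate, F_u = 450 MPa): end bolts L_c = 51 − 33/2 = 34.5, R_n = min(1.2×34.5×8×450, 2.4×30×8×450) = 149.04 kN/bolt; interior L_c = 90 − 33 = 57, R_n = 246.24 kN/bolt. φR_n = 0.75 × (2×149.04 + 6×246.24) = 1331.6 kN.
Governing: min(1989.1, 1331.6) = 1331.6 kN → bearing.

1331.6 kN (bearing governs)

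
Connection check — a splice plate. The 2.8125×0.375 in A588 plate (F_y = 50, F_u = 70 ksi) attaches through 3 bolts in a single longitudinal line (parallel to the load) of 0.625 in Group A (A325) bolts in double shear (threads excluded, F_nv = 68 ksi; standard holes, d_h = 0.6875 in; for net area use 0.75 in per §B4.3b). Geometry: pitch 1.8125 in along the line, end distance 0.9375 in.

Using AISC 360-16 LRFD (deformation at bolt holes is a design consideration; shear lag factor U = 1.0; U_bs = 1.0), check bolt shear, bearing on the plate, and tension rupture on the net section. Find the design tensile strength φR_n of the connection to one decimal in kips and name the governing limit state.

Bolt shear: A_b = π(0.625)²/4 = 0.3068 in². φR_n = 0.75 × 68 × 0.3068 × 3 × 2 = 93.9 kips.
Bearing (0.375 in plate, F_u = 70 ksi): end bolts L_c = 0.9375 − 0.6875/2 = 0.59375, R_n = min(1.2×0.59375×0.375×70, 2.4×0.625×0.375×70) = 18.703 kips/bolt; interior L_c = 1.8125 − 0.6875 = 1.125, R_n = 35.438 kips/bolt. φR_n = 0.75 × (1×18.703 + 2×35.438) = 67.2 kips.
Tension rupture (net): A_n = (2.8125 − 1×0.75)×0.375 = 0.77344 in² (U = 1.0, A_e = A_n). φR_n = 0.75 × 70 × 0.77344 = 40.6 kips.
Governing: min(93.9, 67.2, 40.6) = 40.6 kips → net-section rupture.

40.6 kips (net-section rupture governs)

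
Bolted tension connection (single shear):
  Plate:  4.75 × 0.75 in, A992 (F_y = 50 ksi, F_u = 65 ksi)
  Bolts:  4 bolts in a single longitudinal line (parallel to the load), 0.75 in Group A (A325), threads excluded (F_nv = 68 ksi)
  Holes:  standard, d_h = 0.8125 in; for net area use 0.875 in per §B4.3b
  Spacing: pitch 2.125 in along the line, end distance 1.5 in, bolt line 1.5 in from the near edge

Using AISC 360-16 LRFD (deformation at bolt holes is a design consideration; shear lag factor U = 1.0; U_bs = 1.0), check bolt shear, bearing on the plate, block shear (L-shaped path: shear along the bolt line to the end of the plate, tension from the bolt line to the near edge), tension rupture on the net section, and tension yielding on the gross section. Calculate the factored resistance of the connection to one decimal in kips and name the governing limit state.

90.1 kips (bolt shear governs)

Bolt shear: A_b = π(0.75)²/4 = 0.44179 in². φR_n = 0.75 × 68 × 0.44179 × 4 × 1 = 90.1 kips.
Bearing (0.75 in plate, F_u = 65 ksi): end bolts L_c = 1.5 − 0.8125/2 = 1.09375, R_n = min(1.2×1.09375×0.75×65, 2.4×0.75×0.75×65) = 63.984 kips/bolt; interior L_c = 2.125 − 0.8125 = 1.3125, R_n = 76.781 kips/bolt. φR_n = 0.75 × (1×63.984 + 3×76.781) = 220.7 kips.
Block shear: shear path 1×[1.5+3×2.125] = 1×7.875 in, A_gv = 5.9063, A_nv = 1×(7.875 − 3.5×0.875)×0.75 = 3.6094 in²; tension to near edge: (1.5 − 0.5×0.875)×0.75 = 0.79688 in². R_n = min(0.6×65×3.6094, 0.6×50×5.9063) + 1.0×65×0.79688 = min(140.77, 177.19) + 51.797 = 192.57 kips. φR_n = 0.75 × 192.57 = 144.4 kips.
Tension rupture (net): A_n = (4.75 − 1×0.875)×0.75 = 2.9063 in² (U = 1.0, A_e = A_n). φR_n = 0.75 × 65 × 2.9063 = 141.7 kips.
Tension yield (gross): A_g = 4.75×0.75 = 3.5625 in². φR_n = 0.90 × 50 × 3.5625 = 160.3 kips.
Governing: min(90.1, 220.7, 144.4, 141.7, 160.3) = 90.1 kips → bolt shear.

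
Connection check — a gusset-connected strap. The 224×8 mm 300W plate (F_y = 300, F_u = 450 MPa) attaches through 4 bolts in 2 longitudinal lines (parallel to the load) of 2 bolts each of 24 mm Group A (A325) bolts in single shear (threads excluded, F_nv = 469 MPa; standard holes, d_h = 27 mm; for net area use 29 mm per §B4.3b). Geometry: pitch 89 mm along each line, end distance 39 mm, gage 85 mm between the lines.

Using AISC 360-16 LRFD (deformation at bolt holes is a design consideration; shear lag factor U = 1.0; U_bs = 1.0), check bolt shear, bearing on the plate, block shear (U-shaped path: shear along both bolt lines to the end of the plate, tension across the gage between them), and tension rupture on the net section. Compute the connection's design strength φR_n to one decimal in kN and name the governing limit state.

Bolt shear: A_b = π(24)²/4 = 452.39 mm². φR_n = 0.75 × 469 × 452.39 × 4 × 1 = 636.5 kN.
Bearing (8 mm plate, F_u = 450 MPa): end bolts L_c = 39 − 27/2 = 25.5, R_n = min(1.2×25.5×8×450, 2.4×24×8×450) = 110.16 kN/bolt; interior L_c = 89 − 27 = 62, R_n = 207.36 kN/bolt. φR_n = 0.75 × (2×110.16 + 2×207.36) = 476.3 kN.
Block shear: shear path 2×[39+1×89] = 2×128 mm, A_gv = 2048, A_nv = 2×(128 − 1.5×29)×8 = 1352 mm²; tension across gage: (85 − 1×29)×8 = 448 mm². R_n = min(0.6×450×1352, 0.6×300×2048) + 1.0×450×448 = min(365.04, 368.64) + 201.6 = 566.64 kN. φR_n = 0.75 × 566.64 = 425.0 kN.
Tension rupture (net): A_n = (224 − 2×29)×8 = 1328 mm² (U = 1.0, A_e = A_n). φR_n = 0.75 × 450 × 1328 = 448.2 kN.
Governing: min(636.5, 476.3, 425.0, 448.2) = 425.0 kN → block shear.

425.0 kN (block shear governs)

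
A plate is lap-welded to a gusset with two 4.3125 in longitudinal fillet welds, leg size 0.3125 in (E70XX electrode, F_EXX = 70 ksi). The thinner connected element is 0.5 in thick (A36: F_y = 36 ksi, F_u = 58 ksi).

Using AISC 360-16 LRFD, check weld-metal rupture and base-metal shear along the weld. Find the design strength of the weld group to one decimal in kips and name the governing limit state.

Weld metal: throat = 0.707×0.3125 = 0.22094 in, L = 2×4.3125 = 8.625 in. φR_n = 0.75 × 0.6 × 70 × 0.22094 × 8.625 = 60.0 kips.
Base metal shear (0.5 in plate): yield φR_n = 1.0×0.6×36×0.5×8.625 = 93.2 kips; rupture φR_n = 0.75×0.6×58×0.5×8.625 = 112.6 kips; take 93.2 kips (yield).
Governing: min(60.0, 93.2) = 60.0 kips → weld metal.

60.0 kips (weld metal governs)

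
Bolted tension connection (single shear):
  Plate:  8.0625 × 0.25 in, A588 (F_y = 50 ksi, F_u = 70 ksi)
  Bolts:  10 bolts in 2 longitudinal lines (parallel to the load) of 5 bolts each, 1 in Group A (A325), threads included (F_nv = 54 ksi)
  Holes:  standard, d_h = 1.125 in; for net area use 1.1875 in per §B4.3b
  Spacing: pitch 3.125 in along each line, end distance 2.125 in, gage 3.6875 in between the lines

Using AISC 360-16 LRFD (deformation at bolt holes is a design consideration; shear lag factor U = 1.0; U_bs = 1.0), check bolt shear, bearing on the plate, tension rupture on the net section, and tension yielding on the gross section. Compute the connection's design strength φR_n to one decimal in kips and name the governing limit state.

74.6 kips (net-section rupture governs)

Bolt shear: A_b = π(1)²/4 = 0.7854 in². φR_n = 0.75 × 54 × 0.7854 × 10 × 1 = 318.1 kips.
Bearing (0.25 in plate, F_u = 70 ksi): end bolts L_c = 2.125 − 1.125/2 = 1.5625, R_n = min(1.2×1.5625×0.25×70, 2.4×1×0.25×70) = 32.813 kips/bolt; interior L_c = 3.125 − 1.125 = 2, R_n = 42 kips/bolt. φR_n = 0.75 × (2×32.813 + 8×42) = 301.2 kips.
Tension rupture (net): A_n = (8.0625 − 2×1.1875)×0.25 = 1.4219 in² (U = 1.0, A_e = A_n). φR_n = 0.75 × 70 × 1.4219 = 74.6 kips.
Tension yield (gross): A_g = 8.0625×0.25 = 2.0156 in². φR_n = 0.90 × 50 × 2.0156 = 90.7 kips.
Governing: min(318.1, 301.2, 74.6, 90.7) = 74.6 kips → net-section rupture.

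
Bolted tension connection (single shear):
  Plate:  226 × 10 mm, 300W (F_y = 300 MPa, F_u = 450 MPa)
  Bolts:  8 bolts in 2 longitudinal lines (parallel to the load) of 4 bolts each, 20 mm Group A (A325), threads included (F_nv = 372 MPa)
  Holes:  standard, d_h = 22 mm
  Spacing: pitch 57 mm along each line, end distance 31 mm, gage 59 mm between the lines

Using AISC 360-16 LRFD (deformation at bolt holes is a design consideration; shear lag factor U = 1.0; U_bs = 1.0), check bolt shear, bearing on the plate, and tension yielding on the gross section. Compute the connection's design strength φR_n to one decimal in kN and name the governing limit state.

Bolt shear: A_b = π(20)²/4 = 314.16 mm². φR_n = 0.75 × 372 × 314.16 × 8 × 1 = 701.2 kN.
Bearing (10 mm plate, F_u = 450 MPa): end bolts L_c = 31 − 22/2 = 20, R_n = min(1.2×20×10×450, 2.4×20×10×450) = 108 kN/bolt; interior L_c = 57 − 22 = 35, R_n = 189 kN/bolt. φR_n = 0.75 × (2×108 + 6×189) = 1012.5 kN.
Tension yield (gross): A_g = 226×10 = 2260 mm². φR_n = 0.90 × 300 × 2260 = 610.2 kN.
Governing: min(701.2, 1012.5, 610.2) = 610.2 kN → gross-section yield.

610.2 kN (gross-section yield governs)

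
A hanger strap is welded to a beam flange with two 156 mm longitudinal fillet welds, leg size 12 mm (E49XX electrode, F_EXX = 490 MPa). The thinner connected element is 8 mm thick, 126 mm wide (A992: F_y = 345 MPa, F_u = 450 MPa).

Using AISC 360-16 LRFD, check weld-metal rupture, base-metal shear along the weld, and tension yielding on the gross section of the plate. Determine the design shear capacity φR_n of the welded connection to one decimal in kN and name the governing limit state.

313.0 kN (gross-section yield governs)

Weld metal: throat = 0.707×12 = 8.484 mm, L = 2×156 = 312 mm. φR_n = 0.75 × 0.6 × 490 × 8.484 × 312 = 583.7 kN.
Base metal shear (8 mm plate): yield φR_n = 1.0×0.6×345×8×312 = 516.7 kN; rupture φR_n = 0.75×0.6×450×8×312 = 505.4 kN; take 505.4 kN (rupture).
Tension yield (gross): A_g = 126×8 = 1008 mm². φR_n = 0.90 × 345 × 1008 = 313.0 kN.
Governing: min(583.7, 505.4, 313.0) = 313.0 kN → gross-section yield.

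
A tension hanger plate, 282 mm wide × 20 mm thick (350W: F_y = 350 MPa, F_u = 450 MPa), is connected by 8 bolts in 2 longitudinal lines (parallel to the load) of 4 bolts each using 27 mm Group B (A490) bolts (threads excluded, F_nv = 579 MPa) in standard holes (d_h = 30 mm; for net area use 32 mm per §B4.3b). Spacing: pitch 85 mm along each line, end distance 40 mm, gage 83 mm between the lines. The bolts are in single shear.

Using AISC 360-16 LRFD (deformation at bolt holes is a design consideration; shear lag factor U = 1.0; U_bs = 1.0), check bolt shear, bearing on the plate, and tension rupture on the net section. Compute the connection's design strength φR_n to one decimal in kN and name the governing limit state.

1471.5 kN (net-section rupture governs)

Bolt shear: A_b = π(27)²/4 = 572.56 mm². φR_n = 0.75 × 579 × 572.56 × 8 × 1 = 1989.1 kN.
Bearing (20 mm plate, F_u = 450 MPa): end bolts L_c = 40 − 30/2 = 25, R_n = min(1.2×25×20×450, 2.4×27×20×450) = 270 kN/bolt; interior L_c = 85 − 30 = 55, R_n = 583.2 kN/bolt. φR_n = 0.75 × (2×270 + 6×583.2) = 3029.4 kN.
Tension rupture (net): A_n = (282 − 2×32)×20 = 4360 mm² (U = 1.0, A_e = A_n). φR_n = 0.75 × 450 × 4360 = 1471.5 kN.
Governing: min(1989.1, 3029.4, 1471.5) = 1471.5 kN → net-section rupture.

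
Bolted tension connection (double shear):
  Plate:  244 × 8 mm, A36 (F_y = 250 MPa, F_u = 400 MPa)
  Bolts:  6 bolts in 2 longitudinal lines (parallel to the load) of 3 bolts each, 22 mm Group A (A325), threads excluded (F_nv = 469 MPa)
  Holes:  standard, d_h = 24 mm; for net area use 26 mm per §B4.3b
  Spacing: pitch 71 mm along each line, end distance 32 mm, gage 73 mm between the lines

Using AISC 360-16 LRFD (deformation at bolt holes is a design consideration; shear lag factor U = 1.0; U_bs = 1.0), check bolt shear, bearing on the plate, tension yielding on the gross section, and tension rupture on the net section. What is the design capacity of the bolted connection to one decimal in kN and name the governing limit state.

Bolt shear: A_b = π(22)²/4 = 380.13 mm². φR_n = 0.75 × 469 × 380.13 × 6 × 2 = 1604.5 kN.
Bearing (8 mm plate, F_u = 400 MPa): end bolts L_c = 32 − 24/2 = 20, R_n = min(1.2×20×8×400, 2.4×22×8×400) = 76.8 kN/bolt; interior L_c = 71 − 24 = 47, R_n = 168.96 kN/bolt. φR_n = 0.75 × (2×76.8 + 4×168.96) = 622.1 kN.
Tension yield (gross): A_g = 244×8 = 1952 mm². φR_n = 0.90 × 250 × 1952 = 439.2 kN.
Tension rupture (net): A_n = (244 − 2×26)×8 = 1536 mm² (U = 1.0, A_e = A_n). φR_n = 0.75 × 400 × 1536 = 460.8 kN.
Governing: min(1604.5, 622.1, 439.2, 460.8) = 439.2 kN → gross-section yield.

439.2 kN (gross-section yield governs)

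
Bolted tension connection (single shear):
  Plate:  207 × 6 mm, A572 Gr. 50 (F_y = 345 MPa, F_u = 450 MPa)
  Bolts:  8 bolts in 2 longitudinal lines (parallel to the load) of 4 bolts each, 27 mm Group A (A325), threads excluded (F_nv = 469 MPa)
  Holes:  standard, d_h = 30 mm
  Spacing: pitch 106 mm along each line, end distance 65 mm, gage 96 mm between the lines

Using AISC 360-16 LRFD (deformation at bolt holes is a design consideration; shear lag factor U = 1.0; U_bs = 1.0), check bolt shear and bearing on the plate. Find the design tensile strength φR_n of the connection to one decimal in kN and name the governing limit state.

1030.3 kN (bearing governs)

Bolt shear: A_b = π(27)²/4 = 572.56 mm². φR_n = 0.75 × 469 × 572.56 × 8 × 1 = 1611.2 kN.
Bearing (6 mm plate, F_u = 450 MPa): end bolts L_c = 65 − 30/2 = 50, R_n = min(1.2×50×6×450, 2.4×27×6×450) = 162 kN/bolt; interior L_c = 106 − 30 = 76, R_n = 174.96 kN/bolt. φR_n = 0.75 × (2×162 + 6×174.96) = 1030.3 kN.
Governing: min(1611.2, 1030.3) = 1030.3 kN → bearing.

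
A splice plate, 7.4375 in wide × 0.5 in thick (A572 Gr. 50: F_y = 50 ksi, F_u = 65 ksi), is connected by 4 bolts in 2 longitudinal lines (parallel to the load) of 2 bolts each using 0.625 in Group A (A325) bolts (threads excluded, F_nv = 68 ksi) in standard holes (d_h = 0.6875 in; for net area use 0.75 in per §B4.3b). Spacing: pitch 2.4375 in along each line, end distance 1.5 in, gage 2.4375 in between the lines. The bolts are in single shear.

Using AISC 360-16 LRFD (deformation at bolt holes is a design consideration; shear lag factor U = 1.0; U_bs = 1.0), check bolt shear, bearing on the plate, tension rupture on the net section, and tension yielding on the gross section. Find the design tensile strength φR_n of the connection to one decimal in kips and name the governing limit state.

Bolt shear: A_b = π(0.625)²/4 = 0.3068 in². φR_n = 0.75 × 68 × 0.3068 × 4 × 1 = 62.6 kips.
Bearing (0.5 in plate, F_u = 65 ksi): end bolts L_c = 1.5 − 0.6875/2 = 1.15625, R_n = min(1.2×1.15625×0.5×65, 2.4×0.625×0.5×65) = 45.094 kips/bolt; interior L_c = 2.4375 − 0.6875 = 1.75, R_n = 48.75 kips/bolt. φR_n = 0.75 × (2×45.094 + 2×48.75) = 140.8 kips.
Tension rupture (net): A_n = (7.4375 − 2×0.75)×0.5 = 2.9688 in² (U = 1.0, A_e = A_n). φR_n = 0.75 × 65 × 2.9688 = 144.7 kips.
Tension yield (gross): A_g = 7.4375×0.5 = 3.7188 in². φR_n = 0.90 × 50 × 3.7188 = 167.3 kips.
Governing: min(62.6, 140.8, 144.7, 167.3) = 62.6 kips → bolt shear.

62.6 kips (bolt shear governs)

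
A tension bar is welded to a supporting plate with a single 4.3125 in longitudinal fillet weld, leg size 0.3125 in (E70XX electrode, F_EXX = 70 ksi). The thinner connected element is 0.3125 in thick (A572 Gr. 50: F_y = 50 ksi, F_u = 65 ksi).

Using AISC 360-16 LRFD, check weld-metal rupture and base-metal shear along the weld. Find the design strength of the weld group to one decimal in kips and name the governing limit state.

30.0 kips (weld metal governs)

Weld metal: throat = 0.707×0.3125 = 0.22094 in, L = 4.3125 in. φR_n = 0.75 × 0.6 × 70 × 0.22094 × 4.3125 = 30.0 kips.
Base metal shear (0.3125 in plate): yield φR_n = 1.0×0.6×50×0.3125×4.3125 = 40.4 kips; rupture φR_n = 0.75×0.6×65×0.3125×4.3125 = 39.4 kips; take 39.4 kips (rupture).
Governing: min(30.0, 39.4) = 30.0 kips → weld metal.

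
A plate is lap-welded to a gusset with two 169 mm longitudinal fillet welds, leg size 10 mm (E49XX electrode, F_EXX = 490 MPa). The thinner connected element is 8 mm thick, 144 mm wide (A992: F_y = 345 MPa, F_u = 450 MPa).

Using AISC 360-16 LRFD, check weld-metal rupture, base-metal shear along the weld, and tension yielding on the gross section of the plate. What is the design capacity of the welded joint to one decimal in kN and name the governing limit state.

357.7 kN (gross-section yield governs)

Weld metal: throat = 0.707×10 = 7.07 mm, L = 2×169 = 338 mm. φR_n = 0.75 × 0.6 × 490 × 7.07 × 338 = 526.9 kN.
Base metal shear (8 mm plate): yield φR_n = 1.0×0.6×345×8×338 = 559.7 kN; rupture φR_n = 0.75×0.6×450×8×338 = 547.6 kN; take 547.6 kN (rupture).
Tension yield (gross): A_g = 144×8 = 1152 mm². φR_n = 0.90 × 345 × 1152 = 357.7 kN.
Governing: min(526.9, 547.6, 357.7) = 357.7 kN → gross-section yield.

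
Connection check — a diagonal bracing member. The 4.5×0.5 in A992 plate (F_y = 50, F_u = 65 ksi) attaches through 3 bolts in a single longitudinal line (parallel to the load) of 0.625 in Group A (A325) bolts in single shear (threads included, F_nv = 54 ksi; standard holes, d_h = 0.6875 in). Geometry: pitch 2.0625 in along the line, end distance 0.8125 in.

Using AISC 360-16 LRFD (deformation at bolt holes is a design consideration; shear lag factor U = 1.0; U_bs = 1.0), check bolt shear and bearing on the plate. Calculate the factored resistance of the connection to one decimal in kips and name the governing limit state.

37.3 kips (bolt shear governs)

Bolt shear: A_b = π(0.625)²/4 = 0.3068 in². φR_n = 0.75 × 54 × 0.3068 × 3 × 1 = 37.3 kips.
Bearing (0.5 in plate, F_u = 65 ksi): end bolts L_c = 0.8125 − 0.6875/2 = 0.46875, R_n = min(1.2×0.46875×0.5×65, 2.4×0.625×0.5×65) = 18.281 kips/bolt; interior L_c = 2.0625 − 0.6875 = 1.375, R_n = 48.75 kips/bolt. φR_n = 0.75 × (1×18.281 + 2×48.75) = 86.8 kips.
Governing: min(37.3, 86.8) = 37.3 kips → bolt shear.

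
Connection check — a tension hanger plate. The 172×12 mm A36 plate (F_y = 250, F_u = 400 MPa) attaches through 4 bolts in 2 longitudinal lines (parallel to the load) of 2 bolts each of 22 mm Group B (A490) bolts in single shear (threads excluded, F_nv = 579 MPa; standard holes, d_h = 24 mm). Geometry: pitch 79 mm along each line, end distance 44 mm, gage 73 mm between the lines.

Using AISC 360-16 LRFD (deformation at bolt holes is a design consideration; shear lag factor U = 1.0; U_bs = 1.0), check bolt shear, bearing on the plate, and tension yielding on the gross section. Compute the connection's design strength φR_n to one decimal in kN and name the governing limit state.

464.4 kN (gross-section yield governs)

Bolt shear: A_b = π(22)²/4 = 380.13 mm². φR_n = 0.75 × 579 × 380.13 × 4 × 1 = 660.3 kN.
Bearing (12 mm plate, F_u = 400 MPa): end bolts L_c = 44 − 24/2 = 32, R_n = min(1.2×32×12×400, 2.4×22×12×400) = 184.32 kN/bolt; interior L_c = 79 − 24 = 55, R_n = 253.44 kN/bolt. φR_n = 0.75 × (2×184.32 + 2×253.44) = 656.6 kN.
Tension yield (gross): A_g = 172×12 = 2064 mm². φR_n = 0.90 × 250 × 2064 = 464.4 kN.
Governing: min(660.3, 656.6, 464.4) = 464.4 kN → gross-section yield.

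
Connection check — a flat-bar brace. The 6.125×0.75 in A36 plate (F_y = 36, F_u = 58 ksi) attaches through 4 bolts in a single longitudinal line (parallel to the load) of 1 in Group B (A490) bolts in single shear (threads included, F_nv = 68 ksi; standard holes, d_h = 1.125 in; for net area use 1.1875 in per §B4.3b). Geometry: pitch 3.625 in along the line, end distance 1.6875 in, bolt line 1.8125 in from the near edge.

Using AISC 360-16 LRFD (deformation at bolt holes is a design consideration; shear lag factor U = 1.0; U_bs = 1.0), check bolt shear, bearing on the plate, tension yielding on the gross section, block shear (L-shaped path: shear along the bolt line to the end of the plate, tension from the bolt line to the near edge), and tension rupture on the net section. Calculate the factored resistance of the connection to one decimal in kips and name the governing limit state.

148.8 kips (gross-section yield governs)

Bolt shear: A_b = π(1)²/4 = 0.7854 in². φR_n = 0.75 × 68 × 0.7854 × 4 × 1 = 160.2 kips.
Bearing (0.75 in plate, F_u = 58 ksi): end bolts L_c = 1.6875 − 1.125/2 = 1.125, R_n = min(1.2×1.125×0.75×58, 2.4×1×0.75×58) = 58.725 kips/bolt; interior L_c = 3.625 − 1.125 = 2.5, R_n = 104.4 kips/bolt. φR_n = 0.75 × (1×58.725 + 3×104.4) = 278.9 kips.
Tension yield (gross): A_g = 6.125×0.75 = 4.5938 in². φR_n = 0.90 × 36 × 4.5938 = 148.8 kips.
Block shear: shear path 1×[1.6875+3×3.625] = 1×12.5625 in, A_gv = 9.4219, A_nv = 1×(12.5625 − 3.5×1.1875)×0.75 = 6.3047 in²; tension to near edge: (1.8125 − 0.5×1.1875)×0.75 = 0.91406 in². R_n = min(0.6×58×6.3047, 0.6×36×9.4219) + 1.0×58×0.91406 = min(219.4, 203.51) + 53.015 = 256.53 kips. φR_n = 0.75 × 256.53 = 192.4 kips.
Tension rupture (net): A_n = (6.125 − 1×1.1875)×0.75 = 3.7031 in² (U = 1.0, A_e = A_n). φR_n = 0.75 × 58 × 3.7031 = 161.1 kips.
Governing: min(160.2, 278.9, 148.8, 192.4, 161.1) = 148.8 kips → gross-section yield.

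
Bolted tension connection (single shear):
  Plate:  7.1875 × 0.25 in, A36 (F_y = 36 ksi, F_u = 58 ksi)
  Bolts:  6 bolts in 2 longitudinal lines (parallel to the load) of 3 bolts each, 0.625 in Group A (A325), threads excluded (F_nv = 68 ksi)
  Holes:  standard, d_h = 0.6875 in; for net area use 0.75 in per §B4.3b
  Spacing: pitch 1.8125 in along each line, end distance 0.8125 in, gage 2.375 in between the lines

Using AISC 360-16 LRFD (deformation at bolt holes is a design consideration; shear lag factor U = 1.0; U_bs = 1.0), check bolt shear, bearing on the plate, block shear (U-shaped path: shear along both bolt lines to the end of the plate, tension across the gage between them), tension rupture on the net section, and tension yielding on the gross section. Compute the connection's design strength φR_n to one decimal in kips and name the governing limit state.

51.1 kips (block shear governs)

Bolt shear: A_b = π(0.625)²/4 = 0.3068 in². φR_n = 0.75 × 68 × 0.3068 × 6 × 1 = 93.9 kips.
Bearing (0.25 in plate, F_u = 58 ksi): end bolts L_c = 0.8125 − 0.6875/2 = 0.46875, R_n = min(1.2×0.46875×0.25×58, 2.4×0.625×0.25×58) = 8.1563 kips/bolt; interior L_c = 1.8125 − 0.6875 = 1.125, R_n = 19.575 kips/bolt. φR_n = 0.75 × (2×8.1563 + 4×19.575) = 71.0 kips.
Block shear: shear path 2×[0.8125+2×1.8125] = 2×4.4375 in, A_gv = 2.2188, A_nv = 2×(4.4375 − 2.5×0.75)×0.25 = 1.2813 in²; tension across gage: (2.375 − 1×0.75)×0.25 = 0.40625 in². R_n = min(0.6×58×1.2813, 0.6×36×2.2188) + 1.0×58×0.40625 = min(44.589, 47.926) + 23.563 = 68.152 kips. φR_n = 0.75 × 68.152 = 51.1 kips.
Tension rupture (net): A_n = (7.1875 − 2×0.75)×0.25 = 1.4219 in² (U = 1.0, A_e = A_n). φR_n = 0.75 × 58 × 1.4219 = 61.9 kips.
Tension yield (gross): A_g = 7.1875×0.25 = 1.7969 in². φR_n = 0.90 × 36 × 1.7969 = 58.2 kips.
Governing: min(93.9, 71.0, 51.1, 61.9, 58.2) = 51.1 kips → block shear.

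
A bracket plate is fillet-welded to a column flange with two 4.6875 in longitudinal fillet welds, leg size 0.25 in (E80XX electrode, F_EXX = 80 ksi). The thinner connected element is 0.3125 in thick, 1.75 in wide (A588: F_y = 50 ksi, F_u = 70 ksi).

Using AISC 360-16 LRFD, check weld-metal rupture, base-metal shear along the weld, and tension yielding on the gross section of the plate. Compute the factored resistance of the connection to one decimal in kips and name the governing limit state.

24.6 kips (gross-section yield governs)

Weld metal: throat = 0.707×0.25 = 0.17675 in, L = 2×4.6875 = 9.375 in. φR_n = 0.75 × 0.6 × 80 × 0.17675 × 9.375 = 59.7 kips.
Base metal shear (0.3125 in plate): yield φR_n = 1.0×0.6×50×0.3125×9.375 = 87.9 kips; rupture φR_n = 0.75×0.6×70×0.3125×9.375 = 92.3 kips; take 87.9 kips (yield).
Tension yield (gross): A_g = 1.75×0.3125 = 0.54688 in². φR_n = 0.90 × 50 × 0.54688 = 24.6 kips.
Governing: min(59.7, 87.9, 24.6) = 24.6 kips → gross-section yield.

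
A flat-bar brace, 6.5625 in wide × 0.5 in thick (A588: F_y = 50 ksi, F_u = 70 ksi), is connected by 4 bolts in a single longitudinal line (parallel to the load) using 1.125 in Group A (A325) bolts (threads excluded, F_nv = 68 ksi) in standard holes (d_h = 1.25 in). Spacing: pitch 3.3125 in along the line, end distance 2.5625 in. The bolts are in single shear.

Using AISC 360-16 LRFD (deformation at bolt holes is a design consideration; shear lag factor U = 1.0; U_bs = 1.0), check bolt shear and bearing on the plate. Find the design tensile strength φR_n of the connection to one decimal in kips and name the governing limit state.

202.8 kips (bolt shear governs)

Bolt shear: A_b = π(1.125)²/4 = 0.99402 in². φR_n = 0.75 × 68 × 0.99402 × 4 × 1 = 202.8 kips.
Bearing (0.5 in plate, F_u = 70 ksi): end bolts L_c = 2.5625 − 1.25/2 = 1.9375, R_n = min(1.2×1.9375×0.5×70, 2.4×1.125×0.5×70) = 81.375 kips/bolt; interior L_c = 3.3125 − 1.25 = 2.0625, R_n = 86.625 kips/bolt. φR_n = 0.75 × (1×81.375 + 3×86.625) = 255.9 kips.
Governing: min(202.8, 255.9) = 202.8 kips → bolt shear.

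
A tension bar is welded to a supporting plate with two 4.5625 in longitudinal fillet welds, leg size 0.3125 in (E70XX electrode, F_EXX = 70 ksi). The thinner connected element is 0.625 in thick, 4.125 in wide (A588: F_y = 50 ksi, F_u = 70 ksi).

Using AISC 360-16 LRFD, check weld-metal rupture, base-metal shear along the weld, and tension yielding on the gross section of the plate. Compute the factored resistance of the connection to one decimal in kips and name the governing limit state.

63.5 kips (weld metal governs)

Weld metal: throat = 0.707×0.3125 = 0.22094 in, L = 2×4.5625 = 9.125 in. φR_n = 0.75 × 0.6 × 70 × 0.22094 × 9.125 = 63.5 kips.
Base metal shear (0.625 in plate): yield φR_n = 1.0×0.6×50×0.625×9.125 = 171.1 kips; rupture φR_n = 0.75×0.6×70×0.625×9.125 = 179.6 kips; take 171.1 kips (yield).
Tension yield (gross): A_g = 4.125×0.625 = 2.5781 in². φR_n = 0.90 × 50 × 2.5781 = 116.0 kips.
Governing: min(63.5, 171.1, 116.0) = 63.5 kips → weld metal.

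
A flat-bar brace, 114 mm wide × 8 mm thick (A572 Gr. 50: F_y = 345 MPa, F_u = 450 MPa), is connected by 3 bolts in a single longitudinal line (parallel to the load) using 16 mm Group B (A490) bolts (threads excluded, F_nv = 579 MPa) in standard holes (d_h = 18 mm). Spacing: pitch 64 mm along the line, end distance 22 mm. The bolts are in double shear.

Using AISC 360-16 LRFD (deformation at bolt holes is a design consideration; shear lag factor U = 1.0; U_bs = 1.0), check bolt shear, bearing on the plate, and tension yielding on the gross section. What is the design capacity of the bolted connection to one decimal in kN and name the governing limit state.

Bolt shear: A_b = π(16)²/4 = 201.06 mm². φR_n = 0.75 × 579 × 201.06 × 3 × 2 = 523.9 kN.
Bearing (8 mm plate, F_u = 450 MPa): end bolts L_c = 22 − 18/2 = 13, R_n = min(1.2×13×8×450, 2.4×16×8×450) = 56.16 kN/bolt; interior L_c = 64 − 18 = 46, R_n = 138.24 kN/bolt. φR_n = 0.75 × (1×56.16 + 2×138.24) = 249.5 kN.
Tension yield (gross): A_g = 114×8 = 912 mm². φR_n = 0.90 × 345 × 912 = 283.2 kN.
Governing: min(523.9, 249.5, 283.2) = 249.5 kN → bearing.

249.5 kN (bearing governs)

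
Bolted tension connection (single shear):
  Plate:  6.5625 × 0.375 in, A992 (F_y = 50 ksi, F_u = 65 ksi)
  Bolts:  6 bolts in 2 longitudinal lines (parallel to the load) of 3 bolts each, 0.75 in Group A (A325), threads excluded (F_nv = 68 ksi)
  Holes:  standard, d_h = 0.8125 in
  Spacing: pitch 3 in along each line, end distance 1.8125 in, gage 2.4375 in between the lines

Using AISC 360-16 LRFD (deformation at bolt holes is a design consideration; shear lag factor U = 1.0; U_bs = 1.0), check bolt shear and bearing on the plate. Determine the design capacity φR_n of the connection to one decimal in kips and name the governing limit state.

135.2 kips (bolt shear governs)

Bolt shear: A_b = π(0.75)²/4 = 0.44179 in². φR_n = 0.75 × 68 × 0.44179 × 6 × 1 = 135.2 kips.
Bearing (0.375 in plate, F_u = 65 ksi): end bolts L_c = 1.8125 − 0.8125/2 = 1.40625, R_n = min(1.2×1.40625×0.375×65, 2.4×0.75×0.375×65) = 41.133 kips/bolt; interior L_c = 3 − 0.8125 = 2.1875, R_n = 43.875 kips/bolt. φR_n = 0.75 × (2×41.133 + 4×43.875) = 193.3 kips.
Governing: min(135.2, 193.3) = 135.2 kips → bolt shear.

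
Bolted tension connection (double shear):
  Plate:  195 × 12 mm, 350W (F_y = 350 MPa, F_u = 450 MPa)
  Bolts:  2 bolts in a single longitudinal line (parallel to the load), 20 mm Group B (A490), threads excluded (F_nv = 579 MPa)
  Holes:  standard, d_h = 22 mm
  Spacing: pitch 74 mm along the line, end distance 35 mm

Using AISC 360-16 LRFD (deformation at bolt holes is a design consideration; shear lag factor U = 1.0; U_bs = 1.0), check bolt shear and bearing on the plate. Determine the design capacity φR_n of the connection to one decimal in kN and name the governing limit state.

Bolt shear: A_b = π(20)²/4 = 314.16 mm². φR_n = 0.75 × 579 × 314.16 × 2 × 2 = 545.7 kN.
Bearing (12 mm plate, F_u = 450 MPa): end bolts L_c = 35 − 22/2 = 24, R_n = min(1.2×24×12×450, 2.4×20×12×450) = 155.52 kN/bolt; interior L_c = 74 − 22 = 52, R_n = 259.2 kN/bolt. φR_n = 0.75 × (1×155.52 + 1×259.2) = 311.0 kN.
Governing: min(545.7, 311.0) = 311.0 kN → bearing.

311.0 kN (bearing governs)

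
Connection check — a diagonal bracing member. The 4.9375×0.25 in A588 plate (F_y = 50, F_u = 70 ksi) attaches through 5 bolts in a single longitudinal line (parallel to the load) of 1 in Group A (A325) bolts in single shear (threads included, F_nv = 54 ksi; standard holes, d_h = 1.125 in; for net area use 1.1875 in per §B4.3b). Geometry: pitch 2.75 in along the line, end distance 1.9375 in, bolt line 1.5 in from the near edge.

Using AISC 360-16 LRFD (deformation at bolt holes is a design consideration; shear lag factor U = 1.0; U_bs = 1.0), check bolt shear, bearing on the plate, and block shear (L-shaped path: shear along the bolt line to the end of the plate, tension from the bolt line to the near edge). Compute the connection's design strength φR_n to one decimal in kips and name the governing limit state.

Bolt shear: A_b = π(1)²/4 = 0.7854 in². φR_n = 0.75 × 54 × 0.7854 × 5 × 1 = 159.0 kips.
Bearing (0.25 in plate, F_u = 70 ksi): end bolts L_c = 1.9375 − 1.125/2 = 1.375, R_n = min(1.2×1.375×0.25×70, 2.4×1×0.25×70) = 28.875 kips/bolt; interior L_c = 2.75 − 1.125 = 1.625, R_n = 34.125 kips/bolt. φR_n = 0.75 × (1×28.875 + 4×34.125) = 124.0 kips.
Block shear: shear path 1×[1.9375+4×2.75] = 1×12.9375 in, A_gv = 3.2344, A_nv = 1×(12.9375 − 4.5×1.1875)×0.25 = 1.8984 in²; tension to near edge: (1.5 − 0.5×1.1875)×0.25 = 0.22656 in². R_n = min(0.6×70×1.8984, 0.6×50×3.2344) + 1.0×70×0.22656 = min(79.733, 97.032) + 15.859 = 95.592 kips. φR_n = 0.75 × 95.592 = 71.7 kips.
Governing: min(159.0, 124.0, 71.7) = 71.7 kips → block shear.

71.7 kips (block shear governs)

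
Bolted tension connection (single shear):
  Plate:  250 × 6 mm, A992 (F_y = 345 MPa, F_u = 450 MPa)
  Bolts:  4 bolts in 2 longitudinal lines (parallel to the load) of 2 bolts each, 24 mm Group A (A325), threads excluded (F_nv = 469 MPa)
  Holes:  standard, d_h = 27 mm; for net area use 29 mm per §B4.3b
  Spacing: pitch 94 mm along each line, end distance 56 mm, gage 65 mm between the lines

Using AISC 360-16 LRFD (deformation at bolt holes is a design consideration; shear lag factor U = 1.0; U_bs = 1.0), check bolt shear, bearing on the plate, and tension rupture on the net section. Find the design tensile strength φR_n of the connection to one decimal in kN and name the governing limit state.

Bolt shear: A_b = π(24)²/4 = 452.39 mm². φR_n = 0.75 × 469 × 452.39 × 4 × 1 = 636.5 kN.
Bearing (6 mm plate, F_u = 450 MPa): end bolts L_c = 56 − 27/2 = 42.5, R_n = min(1.2×42.5×6×450, 2.4×24×6×450) = 137.7 kN/bolt; interior L_c = 94 − 27 = 67, R_n = 155.52 kN/bolt. φR_n = 0.75 × (2×137.7 + 2×155.52) = 439.8 kN.
Tension rupture (net): A_n = (250 − 2×29)×6 = 1152 mm² (U = 1.0, A_e = A_n). φR_n = 0.75 × 450 × 1152 = 388.8 kN.
Governing: min(636.5, 439.8, 388.8) = 388.8 kN → net-section rupture.

388.8 kN (net-section rupture governs)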